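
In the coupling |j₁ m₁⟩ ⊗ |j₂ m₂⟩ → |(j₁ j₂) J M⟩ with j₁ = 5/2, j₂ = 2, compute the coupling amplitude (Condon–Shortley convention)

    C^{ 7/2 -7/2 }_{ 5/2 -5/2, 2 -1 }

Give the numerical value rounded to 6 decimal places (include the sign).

-0.745356

triangle: 1!*4!*3!/9! = 144/362880
(j±m)!: 0!*5!*1!*3!*0!*7! = 3628800
prefactor² = (2J+1)*Δ*N² = 11520
  k=1: −1/(1!*0!*4!*0!*0!*3!) = -1/144
Σ = -1/144  ⇒  CG² = 11520*(-1/144)² = 5/9
CG = −√(5/9) = -0.745356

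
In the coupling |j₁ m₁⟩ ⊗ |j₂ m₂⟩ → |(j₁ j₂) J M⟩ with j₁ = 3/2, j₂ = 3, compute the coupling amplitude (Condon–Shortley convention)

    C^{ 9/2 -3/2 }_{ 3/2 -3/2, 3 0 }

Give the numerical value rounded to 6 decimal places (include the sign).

+0.487950

j₁+j₂−J=0  J+j₁−j₂=3  J−j₁+j₂=6  j₁+j₂+J+1=10
(j₁±m₁, j₂±m₂, J±M) = (0,3,3,3,3,6)
P² = 77760/7
sum k=0..0:
  [0] +1/216 = 1/216
S = 1/216
C² = P²·S² = 5/21 ; C = +0.487950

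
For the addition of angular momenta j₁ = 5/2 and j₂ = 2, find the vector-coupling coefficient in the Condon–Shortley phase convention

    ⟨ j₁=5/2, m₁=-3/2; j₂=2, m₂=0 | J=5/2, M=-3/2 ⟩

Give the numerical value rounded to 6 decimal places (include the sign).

√[6·2!3!2!/8! · 1!4!2!2!1!4!] = √(288/35)
  +(−1)^1/∏(1,1,3,1,0,1)! = -1/6  (running -1/6)
  +(−1)^2/∏(2,0,2,0,1,2)! = 1/8  (running -1/24)
⟨..|..⟩ = √(288/35)·(-1/24) = -0.119523

−√(1/70) ≈ -0.119523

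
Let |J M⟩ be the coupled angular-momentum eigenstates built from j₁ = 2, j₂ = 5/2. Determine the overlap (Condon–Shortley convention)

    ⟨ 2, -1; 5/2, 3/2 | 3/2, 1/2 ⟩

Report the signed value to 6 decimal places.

+0.138013

√[4·3!1!2!/7! · 1!3!4!1!2!1!] = √(96/35)
  +(−1)^2/∏(2,1,1,2,0,0)! = 1/4  (running 1/4)
  +(−1)^3/∏(3,0,0,1,1,1)! = -1/6  (running 1/12)
⟨..|..⟩ = √(96/35)·(1/12) = +0.138013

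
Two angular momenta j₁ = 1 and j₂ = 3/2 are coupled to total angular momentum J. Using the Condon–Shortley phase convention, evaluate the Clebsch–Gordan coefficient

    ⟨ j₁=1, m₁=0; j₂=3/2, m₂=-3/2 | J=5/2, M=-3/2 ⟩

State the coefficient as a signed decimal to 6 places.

j₁+j₂−J=0  J+j₁−j₂=2  J−j₁+j₂=3  j₁+j₂+J+1=6
(j₁±m₁, j₂±m₂, J±M) = (1,1,0,3,1,4)
P² = 72/5
sum k=0..0:
  [0] +1/6 = 1/6
S = 1/6
C² = P²·S² = 2/5 ; C = +0.632456

+0.632456  (= +√(2/5))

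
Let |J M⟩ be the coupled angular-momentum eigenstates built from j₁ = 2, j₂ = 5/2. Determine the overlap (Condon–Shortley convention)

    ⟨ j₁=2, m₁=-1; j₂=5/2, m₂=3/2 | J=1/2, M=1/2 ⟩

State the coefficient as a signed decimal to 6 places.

√[2·4!0!1!/6! · 1!3!4!1!1!0!] = √(48/5)
  +(−1)^3/∏(3,1,0,1,0,0)! = -1/6  (running -1/6)
⟨..|..⟩ = √(48/5)·(-1/6) = -0.516398

−√(4/15) = -0.516398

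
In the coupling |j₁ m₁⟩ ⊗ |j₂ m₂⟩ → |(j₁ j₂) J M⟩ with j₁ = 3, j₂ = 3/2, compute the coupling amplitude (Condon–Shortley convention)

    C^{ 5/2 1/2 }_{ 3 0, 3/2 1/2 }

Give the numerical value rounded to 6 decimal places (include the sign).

j₁+j₂−J=2  J+j₁−j₂=4  J−j₁+j₂=1  j₁+j₂+J+1=8
(j₁±m₁, j₂±m₂, J±M) = (3,3,2,1,3,2)
P² = 216/35
sum k=1..2:
  [1] −1/4 = -1/4
  [2] +1/12 = 1/12
S = -1/6
C² = P²·S² = 6/35 ; C = -0.414039

−√(6/35) = -0.414039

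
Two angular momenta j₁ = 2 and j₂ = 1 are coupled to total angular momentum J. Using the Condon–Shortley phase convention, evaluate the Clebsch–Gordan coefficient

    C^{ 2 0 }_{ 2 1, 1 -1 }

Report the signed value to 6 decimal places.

triangle: 1!×3!×1!/6! = 6/720
(j±m)!: 3!×1!×0!×2!×2!×2! = 48
prefactor² = (2J+1)×Δ×N² = 2
  k=0: +1/(0!×1!×1!×0!×2!×1!) = 1/2
Σ = 1/2  ⇒  CG² = 2×1/2² = 1/2
CG = +√(1/2) = +0.707107

+0.707107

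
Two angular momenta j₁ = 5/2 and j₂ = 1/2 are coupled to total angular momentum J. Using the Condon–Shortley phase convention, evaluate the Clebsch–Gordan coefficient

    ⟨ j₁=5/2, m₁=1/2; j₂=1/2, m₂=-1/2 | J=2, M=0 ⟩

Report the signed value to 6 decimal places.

+√(1/2) = +0.707107

triangle: 1!*4!*0!/6! = 24/720
(j±m)!: 3!*2!*0!*1!*2!*2! = 48
prefactor² = (2J+1)*Δ*N² = 8
  k=0: +1/(0!*1!*2!*0!*2!*0!) = 1/4
Σ = 1/4  ⇒  CG² = 8*1/4² = 1/2
CG = +√(1/2) = +0.707107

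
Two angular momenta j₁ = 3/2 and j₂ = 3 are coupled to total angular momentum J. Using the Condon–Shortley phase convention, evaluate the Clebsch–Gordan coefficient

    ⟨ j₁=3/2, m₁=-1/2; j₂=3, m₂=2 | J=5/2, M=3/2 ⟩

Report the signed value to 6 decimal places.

+0.267261

√[6·2!1!4!/8! · 1!2!5!1!4!1!] = √(288/7)
  +(−1)^1/∏(1,1,1,4,0,0)! = -1/24  (running -1/24)
  +(−1)^2/∏(2,0,0,3,1,1)! = 1/12  (running 1/24)
⟨..|..⟩ = √(288/7)·(1/24) = +0.267261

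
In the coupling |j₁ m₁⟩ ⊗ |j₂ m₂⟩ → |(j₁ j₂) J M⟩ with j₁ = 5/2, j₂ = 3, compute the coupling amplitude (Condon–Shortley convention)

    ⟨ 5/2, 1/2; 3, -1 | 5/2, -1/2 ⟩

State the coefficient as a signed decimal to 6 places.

−√(8/35) = -0.478091

j₁+j₂−J=3  J+j₁−j₂=2  J−j₁+j₂=3  j₁+j₂+J+1=9
(j₁±m₁, j₂±m₂, J±M) = (3,2,2,4,2,3)
P² = 288/35
sum k=0..2:
  [0] +1/24 = 1/24
  [1] −1/4 = -1/4
  [2] +1/24 = 1/24
S = -1/6
C² = P²·S² = 8/35 ; C = -0.478091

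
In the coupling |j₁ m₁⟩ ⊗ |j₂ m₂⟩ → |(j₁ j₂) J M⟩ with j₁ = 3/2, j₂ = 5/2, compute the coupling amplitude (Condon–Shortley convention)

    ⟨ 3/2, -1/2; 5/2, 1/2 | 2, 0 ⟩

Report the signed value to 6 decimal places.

−√(1/14) ≈ -0.267261

√[5·2!1!3!/7! · 1!2!3!2!2!2!] = √(8/7)
  +(−1)^1/∏(1,1,1,2,0,1)! = -1/2  (running -1/2)
  +(−1)^2/∏(2,0,0,1,1,2)! = 1/4  (running -1/4)
⟨..|..⟩ = √(8/7)·(-1/4) = -0.267261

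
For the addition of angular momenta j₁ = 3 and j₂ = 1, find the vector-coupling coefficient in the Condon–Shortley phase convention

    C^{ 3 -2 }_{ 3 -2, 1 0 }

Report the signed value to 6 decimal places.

-0.577350  (= −√(1/3))

√[7·1!5!1!/8! · 1!5!1!1!1!5!] = √(300)
  +(−1)^0/∏(0,1,5,1,0,0)! = 1/120  (running 1/120)
  +(−1)^1/∏(1,0,4,0,1,1)! = -1/24  (running -1/30)
⟨..|..⟩ = √(300)·(-1/30) = -0.577350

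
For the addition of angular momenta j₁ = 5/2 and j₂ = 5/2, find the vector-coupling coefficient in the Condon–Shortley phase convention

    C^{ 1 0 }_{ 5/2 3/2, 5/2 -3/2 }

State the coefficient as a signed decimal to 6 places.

−√(9/70) ≈ -0.358569

√[3·4!1!1!/7! · 4!1!1!4!1!1!] = √(288/35)
  +(−1)^0/∏(0,4,1,1,0,0)! = 1/24  (running 1/24)
  +(−1)^1/∏(1,3,0,0,1,1)! = -1/6  (running -1/8)
⟨..|..⟩ = √(288/35)·(-1/8) = -0.358569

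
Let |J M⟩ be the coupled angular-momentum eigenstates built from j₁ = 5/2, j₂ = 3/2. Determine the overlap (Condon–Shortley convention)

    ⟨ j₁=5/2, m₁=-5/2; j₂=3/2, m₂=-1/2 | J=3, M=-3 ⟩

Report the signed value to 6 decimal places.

j₁+j₂−J=1  J+j₁−j₂=4  J−j₁+j₂=2  j₁+j₂+J+1=8
(j₁±m₁, j₂±m₂, J±M) = (0,5,1,2,0,6)
P² = 1440
sum k=1..1:
  [1] −1/48 = -1/48
S = -1/48
C² = P²·S² = 5/8 ; C = -0.790569

−√(5/8) = -0.790569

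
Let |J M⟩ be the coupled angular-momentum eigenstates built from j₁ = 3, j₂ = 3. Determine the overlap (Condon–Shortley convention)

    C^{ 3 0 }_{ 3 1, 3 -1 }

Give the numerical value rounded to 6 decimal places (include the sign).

j₁+j₂−J=3  J+j₁−j₂=3  J−j₁+j₂=3  j₁+j₂+J+1=10
(j₁±m₁, j₂±m₂, J±M) = (4,2,2,4,3,3)
P² = 864/25
sum k=0..2:
  [0] +1/24 = 1/24
  [1] −1/8 = -1/8
  [2] +1/72 = 1/72
S = -5/72
C² = P²·S² = 1/6 ; C = -0.408248

−√(1/6) ≈ -0.408248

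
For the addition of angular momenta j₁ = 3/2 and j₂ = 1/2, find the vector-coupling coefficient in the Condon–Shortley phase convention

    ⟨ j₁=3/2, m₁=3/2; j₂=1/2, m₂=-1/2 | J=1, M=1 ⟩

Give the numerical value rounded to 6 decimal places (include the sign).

+√(3/4) = +0.866025

j₁+j₂−J=1  J+j₁−j₂=2  J−j₁+j₂=0  j₁+j₂+J+1=4
(j₁±m₁, j₂±m₂, J±M) = (3,0,0,1,2,0)
P² = 3
sum k=0..0:
  [0] +1/2 = 1/2
S = 1/2
C² = P²·S² = 3/4 ; C = +0.866025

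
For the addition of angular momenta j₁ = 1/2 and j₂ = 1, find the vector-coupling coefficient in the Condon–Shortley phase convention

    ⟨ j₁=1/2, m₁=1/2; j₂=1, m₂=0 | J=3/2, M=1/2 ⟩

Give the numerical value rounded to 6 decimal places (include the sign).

j₁+j₂−J=0  J+j₁−j₂=1  J−j₁+j₂=2  j₁+j₂+J+1=4
(j₁±m₁, j₂±m₂, J±M) = (1,0,1,1,2,1)
P² = 2/3
sum k=0..0:
  [0] +1/1 = 1
S = 1
C² = P²·S² = 2/3 ; C = +0.816497

+√(2/3) = +0.816497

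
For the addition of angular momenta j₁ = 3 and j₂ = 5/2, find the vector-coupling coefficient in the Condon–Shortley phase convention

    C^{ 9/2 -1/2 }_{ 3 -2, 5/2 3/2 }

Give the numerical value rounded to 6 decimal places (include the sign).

√[10·1!5!4!/11! · 1!5!4!1!4!5!] = √(460800/77)
  +(−1)^0/∏(0,1,5,4,0,0)! = 1/2880  (running 1/2880)
  +(−1)^1/∏(1,0,4,3,1,1)! = -1/144  (running -19/2880)
⟨..|..⟩ = √(460800/77)·(-19/2880) = -0.510355

-0.510355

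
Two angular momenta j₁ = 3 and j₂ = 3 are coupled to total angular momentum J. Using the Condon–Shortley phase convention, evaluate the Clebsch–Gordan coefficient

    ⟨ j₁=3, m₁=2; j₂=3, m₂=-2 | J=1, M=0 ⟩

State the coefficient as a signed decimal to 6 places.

-0.377964  (= −√(1/7))

triangle: 5!*1!*1!/8! = 120/40320
(j±m)!: 5!*1!*1!*5!*1!*1! = 14400
prefactor² = (2J+1)*Δ*N² = 900/7
  k=0: +1/(0!*5!*1!*1!*0!*0!) = 1/120
  k=1: −1/(1!*4!*0!*0!*1!*1!) = -1/24
Σ = -1/30  ⇒  CG² = 900/7*(-1/30)² = 1/7
CG = −√(1/7) = -0.377964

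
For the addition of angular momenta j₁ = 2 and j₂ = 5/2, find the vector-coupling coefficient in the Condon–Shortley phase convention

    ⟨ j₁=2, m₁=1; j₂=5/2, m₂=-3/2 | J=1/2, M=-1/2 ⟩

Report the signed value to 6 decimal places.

-0.516398  (= −√(4/15))

√[2·4!0!1!/6! · 3!1!1!4!0!1!] = √(48/5)
  +(−1)^1/∏(1,3,0,0,0,1)! = -1/6  (running -1/6)
⟨..|..⟩ = √(48/5)·(-1/6) = -0.516398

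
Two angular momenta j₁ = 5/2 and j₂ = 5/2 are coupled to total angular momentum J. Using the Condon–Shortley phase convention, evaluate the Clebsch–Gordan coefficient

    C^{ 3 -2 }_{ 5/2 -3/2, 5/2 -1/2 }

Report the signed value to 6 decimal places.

j₁+j₂−J=2  J+j₁−j₂=3  J−j₁+j₂=3  j₁+j₂+J+1=9
(j₁±m₁, j₂±m₂, J±M) = (1,4,2,3,1,5)
P² = 48
sum k=1..2:
  [1] −1/12 = -1/12
  [2] +1/24 = 1/24
S = -1/24
C² = P²·S² = 1/12 ; C = -0.288675

−√(1/12) ≈ -0.288675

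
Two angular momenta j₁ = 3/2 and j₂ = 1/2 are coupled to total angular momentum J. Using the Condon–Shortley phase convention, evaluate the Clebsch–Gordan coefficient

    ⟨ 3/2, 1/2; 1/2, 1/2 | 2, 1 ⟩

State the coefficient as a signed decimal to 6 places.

j₁+j₂−J=0  J+j₁−j₂=3  J−j₁+j₂=1  j₁+j₂+J+1=5
(j₁±m₁, j₂±m₂, J±M) = (2,1,1,0,3,1)
P² = 3
sum k=0..0:
  [0] +1/2 = 1/2
S = 1/2
C² = P²·S² = 3/4 ; C = +0.866025

+√(3/4) = +0.866025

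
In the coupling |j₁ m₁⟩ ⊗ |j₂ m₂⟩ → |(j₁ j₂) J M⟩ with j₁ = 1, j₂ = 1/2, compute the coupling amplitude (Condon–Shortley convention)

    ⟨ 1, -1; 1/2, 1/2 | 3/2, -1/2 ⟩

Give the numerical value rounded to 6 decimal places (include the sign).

+√(1/3) ≈ +0.577350

j₁+j₂−J=0  J+j₁−j₂=2  J−j₁+j₂=1  j₁+j₂+J+1=4
(j₁±m₁, j₂±m₂, J±M) = (0,2,1,0,1,2)
P² = 4/3
sum k=0..0:
  [0] +1/2 = 1/2
S = 1/2
C² = P²·S² = 1/3 ; C = +0.577350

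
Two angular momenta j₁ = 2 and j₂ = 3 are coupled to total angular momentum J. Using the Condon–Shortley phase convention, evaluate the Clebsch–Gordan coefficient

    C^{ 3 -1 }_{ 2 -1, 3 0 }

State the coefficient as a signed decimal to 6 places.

−√(1/30) = -0.182574

√[7·2!2!4!/9! · 1!3!3!3!2!4!] = √(96/5)
  +(−1)^1/∏(1,1,2,2,0,2)! = -1/8  (running -1/8)
  +(−1)^2/∏(2,0,1,1,1,3)! = 1/12  (running -1/24)
⟨..|..⟩ = √(96/5)·(-1/24) = -0.182574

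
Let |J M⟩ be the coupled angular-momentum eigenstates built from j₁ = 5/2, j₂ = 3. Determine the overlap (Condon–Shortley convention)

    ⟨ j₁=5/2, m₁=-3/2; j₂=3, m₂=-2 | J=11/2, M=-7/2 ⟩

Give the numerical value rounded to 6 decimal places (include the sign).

√[12·0!5!6!/12! · 1!4!1!5!2!9!] = √(49766400/11)
  +(−1)^0/∏(0,0,4,1,1,5)! = 1/2880  (running 1/2880)
⟨..|..⟩ = √(49766400/11)·(1/2880) = +0.738549

+√(6/11) ≈ +0.738549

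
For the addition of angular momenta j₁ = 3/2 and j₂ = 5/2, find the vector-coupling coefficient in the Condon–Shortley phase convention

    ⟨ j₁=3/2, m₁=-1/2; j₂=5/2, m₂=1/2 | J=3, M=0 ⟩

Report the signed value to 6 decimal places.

−√(1/5) = -0.447214

j₁+j₂−J=1  J+j₁−j₂=2  J−j₁+j₂=4  j₁+j₂+J+1=8
(j₁±m₁, j₂±m₂, J±M) = (1,2,3,2,3,3)
P² = 36/5
sum k=0..1:
  [0] +1/12 = 1/12
  [1] −1/4 = -1/4
S = -1/6
C² = P²·S² = 1/5 ; C = -0.447214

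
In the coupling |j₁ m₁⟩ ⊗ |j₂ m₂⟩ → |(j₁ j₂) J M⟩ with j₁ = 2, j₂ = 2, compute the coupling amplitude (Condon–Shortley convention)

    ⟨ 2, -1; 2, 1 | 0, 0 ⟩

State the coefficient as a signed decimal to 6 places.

triangle: 4!·0!·0!/5! = 24/120
(j±m)!: 1!·3!·3!·1!·0!·0! = 36
prefactor² = (2J+1)·Δ·N² = 36/5
  k=3: −1/(3!·1!·0!·0!·0!·0!) = -1/6
Σ = -1/6  ⇒  CG² = 36/5·(-1/6)² = 1/5
CG = −√(1/5) = -0.447214

-0.447214  (= −√(1/5))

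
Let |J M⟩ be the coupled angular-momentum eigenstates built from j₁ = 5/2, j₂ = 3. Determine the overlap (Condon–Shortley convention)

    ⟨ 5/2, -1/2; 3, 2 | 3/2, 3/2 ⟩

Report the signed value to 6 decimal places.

j₁+j₂−J=4  J+j₁−j₂=1  J−j₁+j₂=2  j₁+j₂+J+1=8
(j₁±m₁, j₂±m₂, J±M) = (2,3,5,1,3,0)
P² = 288/7
sum k=3..3:
  [3] −1/12 = -1/12
S = -1/12
C² = P²·S² = 2/7 ; C = -0.534522

-0.534522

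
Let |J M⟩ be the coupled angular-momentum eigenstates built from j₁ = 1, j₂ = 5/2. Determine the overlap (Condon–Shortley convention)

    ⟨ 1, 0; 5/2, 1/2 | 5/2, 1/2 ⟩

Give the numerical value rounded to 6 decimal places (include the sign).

triangle: 1!*1!*4!/7! = 24/5040
(j±m)!: 1!*1!*3!*2!*3!*2! = 144
prefactor² = (2J+1)*Δ*N² = 144/35
  k=0: +1/(0!*1!*1!*3!*0!*1!) = 1/6
  k=1: −1/(1!*0!*0!*2!*1!*2!) = -1/4
Σ = -1/12  ⇒  CG² = 144/35*(-1/12)² = 1/35
CG = −√(1/35) = -0.169031

-0.169031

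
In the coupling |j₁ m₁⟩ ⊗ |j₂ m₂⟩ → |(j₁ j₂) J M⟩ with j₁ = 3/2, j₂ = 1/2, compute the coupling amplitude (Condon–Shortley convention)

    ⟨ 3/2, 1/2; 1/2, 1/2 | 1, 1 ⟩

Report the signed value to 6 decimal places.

-0.500000  (= −√(1/4))

j₁+j₂−J=1  J+j₁−j₂=2  J−j₁+j₂=0  j₁+j₂+J+1=4
(j₁±m₁, j₂±m₂, J±M) = (2,1,1,0,2,0)
P² = 1
sum k=1..1:
  [1] −1/2 = -1/2
S = -1/2
C² = P²·S² = 1/4 ; C = -0.500000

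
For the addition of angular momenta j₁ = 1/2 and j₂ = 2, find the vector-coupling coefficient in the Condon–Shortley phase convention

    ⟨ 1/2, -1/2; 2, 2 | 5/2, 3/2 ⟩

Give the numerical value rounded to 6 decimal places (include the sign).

j₁+j₂−J=0  J+j₁−j₂=1  J−j₁+j₂=4  j₁+j₂+J+1=6
(j₁±m₁, j₂±m₂, J±M) = (0,1,4,0,4,1)
P² = 576/5
sum k=0..0:
  [0] +1/24 = 1/24
S = 1/24
C² = P²·S² = 1/5 ; C = +0.447214

+0.447214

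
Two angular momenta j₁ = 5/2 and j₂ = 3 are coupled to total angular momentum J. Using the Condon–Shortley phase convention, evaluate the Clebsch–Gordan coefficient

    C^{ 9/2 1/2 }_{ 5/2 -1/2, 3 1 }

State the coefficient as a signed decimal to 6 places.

-0.480500  (= −√(160/693))

j₁+j₂−J=1  J+j₁−j₂=4  J−j₁+j₂=5  j₁+j₂+J+1=11
(j₁±m₁, j₂±m₂, J±M) = (2,3,4,2,5,4)
P² = 92160/77
sum k=0..1:
  [0] +1/144 = 1/144
  [1] −1/48 = -1/48
S = -1/72
C² = P²·S² = 160/693 ; C = -0.480500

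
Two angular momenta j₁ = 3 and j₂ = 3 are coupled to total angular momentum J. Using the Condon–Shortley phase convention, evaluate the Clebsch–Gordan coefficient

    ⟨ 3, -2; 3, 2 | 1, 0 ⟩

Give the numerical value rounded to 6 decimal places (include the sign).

+√(1/7) ≈ +0.377964

j₁+j₂−J=5  J+j₁−j₂=1  J−j₁+j₂=1  j₁+j₂+J+1=8
(j₁±m₁, j₂±m₂, J±M) = (1,5,5,1,1,1)
P² = 900/7
sum k=4..5:
  [4] +1/24 = 1/24
  [5] −1/120 = -1/120
S = 1/30
C² = P²·S² = 1/7 ; C = +0.377964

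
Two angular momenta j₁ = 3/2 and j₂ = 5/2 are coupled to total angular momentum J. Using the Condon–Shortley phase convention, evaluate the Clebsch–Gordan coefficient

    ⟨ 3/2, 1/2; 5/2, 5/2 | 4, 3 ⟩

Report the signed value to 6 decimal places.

j₁+j₂−J=0  J+j₁−j₂=3  J−j₁+j₂=5  j₁+j₂+J+1=9
(j₁±m₁, j₂±m₂, J±M) = (2,1,5,0,7,1)
P² = 21600
sum k=0..0:
  [0] +1/240 = 1/240
S = 1/240
C² = P²·S² = 3/8 ; C = +0.612372

+0.612372  (= +√(3/8))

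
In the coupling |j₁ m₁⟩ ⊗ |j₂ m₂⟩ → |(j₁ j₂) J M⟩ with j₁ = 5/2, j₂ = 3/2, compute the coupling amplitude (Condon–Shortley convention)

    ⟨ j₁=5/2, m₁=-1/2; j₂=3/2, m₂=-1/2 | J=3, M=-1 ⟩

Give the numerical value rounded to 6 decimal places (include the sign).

j₁+j₂−J=1  J+j₁−j₂=4  J−j₁+j₂=2  j₁+j₂+J+1=8
(j₁±m₁, j₂±m₂, J±M) = (2,3,1,2,2,4)
P² = 48/5
sum k=0..1:
  [0] +1/6 = 1/6
  [1] −1/8 = -1/8
S = 1/24
C² = P²·S² = 1/60 ; C = +0.129099

+√(1/60) = +0.129099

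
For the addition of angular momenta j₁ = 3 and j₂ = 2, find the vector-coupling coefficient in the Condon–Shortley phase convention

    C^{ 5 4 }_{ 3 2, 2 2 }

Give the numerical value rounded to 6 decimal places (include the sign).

+√(3/5) ≈ +0.774597

triangle: 0!*6!*4!/11! = 17280/39916800
(j±m)!: 5!*1!*4!*0!*9!*1! = 1045094400
prefactor² = (2J+1)*Δ*N² = 4976640
  k=0: +1/(0!*0!*1!*4!*5!*0!) = 1/2880
Σ = 1/2880  ⇒  CG² = 4976640*1/2880² = 3/5
CG = +√(3/5) = +0.774597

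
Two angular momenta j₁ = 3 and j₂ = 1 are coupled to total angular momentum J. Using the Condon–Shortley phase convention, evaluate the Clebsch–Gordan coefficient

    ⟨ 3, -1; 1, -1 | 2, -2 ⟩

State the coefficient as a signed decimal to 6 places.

+0.218218

j₁+j₂−J=2  J+j₁−j₂=4  J−j₁+j₂=0  j₁+j₂+J+1=7
(j₁±m₁, j₂±m₂, J±M) = (2,4,0,2,0,4)
P² = 768/7
sum k=0..0:
  [0] +1/48 = 1/48
S = 1/48
C² = P²·S² = 1/21 ; C = +0.218218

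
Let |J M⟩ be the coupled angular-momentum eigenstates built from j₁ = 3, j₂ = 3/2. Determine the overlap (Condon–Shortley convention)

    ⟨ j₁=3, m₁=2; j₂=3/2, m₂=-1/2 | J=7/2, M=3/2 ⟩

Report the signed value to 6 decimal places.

√[8·1!5!2!/9! · 5!1!1!2!5!2!] = √(6400/21)
  +(−1)^0/∏(0,1,1,1,4,1)! = 1/24  (running 1/24)
  +(−1)^1/∏(1,0,0,0,5,2)! = -1/240  (running 3/80)
⟨..|..⟩ = √(6400/21)·(3/80) = +0.654654

+√(3/7) = +0.654654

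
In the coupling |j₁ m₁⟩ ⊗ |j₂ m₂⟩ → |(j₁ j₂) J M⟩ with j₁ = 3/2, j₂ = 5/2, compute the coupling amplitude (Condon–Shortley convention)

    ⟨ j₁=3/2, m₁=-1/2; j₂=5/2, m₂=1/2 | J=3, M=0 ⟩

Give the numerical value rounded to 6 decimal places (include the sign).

-0.447214  (= −√(1/5))

√[7·1!2!4!/8! · 1!2!3!2!3!3!] = √(36/5)
  +(−1)^0/∏(0,1,2,3,0,1)! = 1/12  (running 1/12)
  +(−1)^1/∏(1,0,1,2,1,2)! = -1/4  (running -1/6)
⟨..|..⟩ = √(36/5)·(-1/6) = -0.447214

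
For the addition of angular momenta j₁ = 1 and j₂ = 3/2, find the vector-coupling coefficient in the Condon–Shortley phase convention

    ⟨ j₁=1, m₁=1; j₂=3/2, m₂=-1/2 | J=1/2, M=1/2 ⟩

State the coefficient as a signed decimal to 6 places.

+0.408248

j₁+j₂−J=2  J+j₁−j₂=0  J−j₁+j₂=1  j₁+j₂+J+1=4
(j₁±m₁, j₂±m₂, J±M) = (2,0,1,2,1,0)
P² = 2/3
sum k=0..0:
  [0] +1/2 = 1/2
S = 1/2
C² = P²·S² = 1/6 ; C = +0.408248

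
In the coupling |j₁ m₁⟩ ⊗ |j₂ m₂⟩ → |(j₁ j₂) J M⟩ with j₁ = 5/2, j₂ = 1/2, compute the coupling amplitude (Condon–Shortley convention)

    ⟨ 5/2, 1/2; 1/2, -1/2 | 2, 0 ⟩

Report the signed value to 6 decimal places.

+√(1/2) = +0.707107

triangle: 1!*4!*0!/6! = 24/720
(j±m)!: 3!*2!*0!*1!*2!*2! = 48
prefactor² = (2J+1)*Δ*N² = 8
  k=0: +1/(0!*1!*2!*0!*2!*0!) = 1/4
Σ = 1/4  ⇒  CG² = 8*1/4² = 1/2
CG = +√(1/2) = +0.707107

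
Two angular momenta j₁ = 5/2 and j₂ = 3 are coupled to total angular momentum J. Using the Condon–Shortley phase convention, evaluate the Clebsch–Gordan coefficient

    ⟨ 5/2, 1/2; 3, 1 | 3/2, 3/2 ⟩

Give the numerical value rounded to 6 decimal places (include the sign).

√[4·4!1!2!/8! · 3!2!4!2!3!0!] = √(576/35)
  +(−1)^2/∏(2,2,0,2,1,0)! = 1/8  (running 1/8)
⟨..|..⟩ = √(576/35)·(1/8) = +0.507093

+√(9/35) = +0.507093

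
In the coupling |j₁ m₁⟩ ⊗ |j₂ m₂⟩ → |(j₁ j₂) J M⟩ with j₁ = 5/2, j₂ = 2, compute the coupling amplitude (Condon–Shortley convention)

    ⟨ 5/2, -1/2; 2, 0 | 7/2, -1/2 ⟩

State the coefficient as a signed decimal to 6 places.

j₁+j₂−J=1  J+j₁−j₂=4  J−j₁+j₂=3  j₁+j₂+J+1=9
(j₁±m₁, j₂±m₂, J±M) = (2,3,2,2,3,4)
P² = 768/35
sum k=0..1:
  [0] +1/12 = 1/12
  [1] −1/8 = -1/8
S = -1/24
C² = P²·S² = 4/105 ; C = -0.195180

-0.195180  (= −√(4/105))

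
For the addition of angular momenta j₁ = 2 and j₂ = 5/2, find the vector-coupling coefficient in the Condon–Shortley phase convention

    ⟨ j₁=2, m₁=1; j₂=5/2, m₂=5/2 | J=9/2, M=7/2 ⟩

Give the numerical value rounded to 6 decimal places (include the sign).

√[10·0!4!5!/10! · 3!1!5!0!8!1!] = √(230400)
  +(−1)^0/∏(0,0,1,5,3,0)! = 1/720  (running 1/720)
⟨..|..⟩ = √(230400)·(1/720) = +0.666667

+√(4/9) ≈ +0.666667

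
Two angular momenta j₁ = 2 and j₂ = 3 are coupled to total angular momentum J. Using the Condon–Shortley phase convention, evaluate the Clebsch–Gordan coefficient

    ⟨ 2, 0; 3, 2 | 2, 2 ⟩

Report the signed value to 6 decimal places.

j₁+j₂−J=3  J+j₁−j₂=1  J−j₁+j₂=3  j₁+j₂+J+1=8
(j₁±m₁, j₂±m₂, J±M) = (2,2,5,1,4,0)
P² = 360/7
sum k=2..2:
  [2] +1/12 = 1/12
S = 1/12
C² = P²·S² = 5/14 ; C = +0.597614

+0.597614  (= +√(5/14))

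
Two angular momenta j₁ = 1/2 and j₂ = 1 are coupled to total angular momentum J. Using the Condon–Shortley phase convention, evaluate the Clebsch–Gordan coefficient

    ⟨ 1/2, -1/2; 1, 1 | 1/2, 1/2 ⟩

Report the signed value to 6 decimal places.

−√(2/3) ≈ -0.816497

triangle: 1!*0!*1!/3! = 1/6
(j±m)!: 0!*1!*2!*0!*1!*0! = 2
prefactor² = (2J+1)*Δ*N² = 2/3
  k=1: −1/(1!*0!*0!*1!*0!*0!) = -1
Σ = -1  ⇒  CG² = 2/3*(-1)² = 2/3
CG = −√(2/3) = -0.816497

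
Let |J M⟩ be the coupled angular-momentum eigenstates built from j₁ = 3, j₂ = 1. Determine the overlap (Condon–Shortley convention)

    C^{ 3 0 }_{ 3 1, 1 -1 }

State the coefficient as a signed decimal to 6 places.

+0.707107  (= +√(1/2))

√[7·1!5!1!/8! · 4!2!0!2!3!3!] = √(72)
  +(−1)^0/∏(0,1,2,0,3,1)! = 1/12  (running 1/12)
⟨..|..⟩ = √(72)·(1/12) = +0.707107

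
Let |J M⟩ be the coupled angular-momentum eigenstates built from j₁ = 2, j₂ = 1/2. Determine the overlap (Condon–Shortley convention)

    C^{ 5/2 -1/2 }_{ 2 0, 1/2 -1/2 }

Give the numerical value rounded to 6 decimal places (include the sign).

+0.774597  (= +√(3/5))

triangle: 0!×4!×1!/6! = 24/720
(j±m)!: 2!×2!×0!×1!×2!×3! = 48
prefactor² = (2J+1)×Δ×N² = 48/5
  k=0: +1/(0!×0!×2!×0!×2!×1!) = 1/4
Σ = 1/4  ⇒  CG² = 48/5×1/4² = 3/5
CG = +√(3/5) = +0.774597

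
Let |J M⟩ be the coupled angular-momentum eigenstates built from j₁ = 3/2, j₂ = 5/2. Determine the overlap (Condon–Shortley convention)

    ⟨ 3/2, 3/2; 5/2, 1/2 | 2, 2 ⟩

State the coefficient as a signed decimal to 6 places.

√[5·2!1!3!/7! · 3!0!3!2!4!0!] = √(144/7)
  +(−1)^0/∏(0,2,0,3,1,0)! = 1/12  (running 1/12)
⟨..|..⟩ = √(144/7)·(1/12) = +0.377964

+0.377964  (= +√(1/7))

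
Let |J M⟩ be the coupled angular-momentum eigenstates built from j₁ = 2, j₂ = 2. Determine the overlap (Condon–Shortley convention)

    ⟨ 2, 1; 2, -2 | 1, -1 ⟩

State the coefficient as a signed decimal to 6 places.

+√(1/5) = +0.447214

√[3·3!1!1!/6! · 3!1!0!4!0!2!] = √(36/5)
  +(−1)^0/∏(0,3,1,0,0,1)! = 1/6  (running 1/6)
⟨..|..⟩ = √(36/5)·(1/6) = +0.447214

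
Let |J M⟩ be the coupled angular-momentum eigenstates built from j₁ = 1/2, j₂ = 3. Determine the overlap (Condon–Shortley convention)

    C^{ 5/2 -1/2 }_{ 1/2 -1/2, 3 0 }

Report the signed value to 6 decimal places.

−√(3/7) ≈ -0.654654

triangle: 1!×0!×5!/7! = 120/5040
(j±m)!: 0!×1!×3!×3!×2!×3! = 432
prefactor² = (2J+1)×Δ×N² = 432/7
  k=1: −1/(1!×0!×0!×2!×0!×3!) = -1/12
Σ = -1/12  ⇒  CG² = 432/7×(-1/12)² = 3/7
CG = −√(3/7) = -0.654654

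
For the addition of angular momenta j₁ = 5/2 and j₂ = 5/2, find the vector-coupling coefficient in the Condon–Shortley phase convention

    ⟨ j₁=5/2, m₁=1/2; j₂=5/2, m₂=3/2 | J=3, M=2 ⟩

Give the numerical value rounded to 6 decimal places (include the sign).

triangle: 2!×3!×3!/9! = 72/362880
(j±m)!: 3!×2!×4!×1!×5!×1! = 34560
prefactor² = (2J+1)×Δ×N² = 48
  k=1: −1/(1!×1!×1!×3!×2!×0!) = -1/12
  k=2: +1/(2!×0!×0!×2!×3!×1!) = 1/24
Σ = -1/24  ⇒  CG² = 48×(-1/24)² = 1/12
CG = −√(1/12) = -0.288675

-0.288675  (= −√(1/12))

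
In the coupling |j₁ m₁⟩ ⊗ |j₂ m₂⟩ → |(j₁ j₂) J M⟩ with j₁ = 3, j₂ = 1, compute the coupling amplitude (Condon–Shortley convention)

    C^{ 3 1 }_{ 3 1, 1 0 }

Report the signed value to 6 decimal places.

triangle: 1!×5!×1!/8! = 120/40320
(j±m)!: 4!×2!×1!×1!×4!×2! = 2304
prefactor² = (2J+1)×Δ×N² = 48
  k=0: +1/(0!×1!×2!×1!×3!×0!) = 1/12
  k=1: −1/(1!×0!×1!×0!×4!×1!) = -1/24
Σ = 1/24  ⇒  CG² = 48×1/24² = 1/12
CG = +√(1/12) = +0.288675

+0.288675  (= +√(1/12))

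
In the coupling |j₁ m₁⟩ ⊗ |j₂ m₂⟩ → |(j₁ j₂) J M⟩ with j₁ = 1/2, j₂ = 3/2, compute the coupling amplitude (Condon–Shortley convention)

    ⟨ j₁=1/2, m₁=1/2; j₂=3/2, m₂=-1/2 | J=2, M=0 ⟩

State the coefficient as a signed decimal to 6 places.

j₁+j₂−J=0  J+j₁−j₂=1  J−j₁+j₂=3  j₁+j₂+J+1=5
(j₁±m₁, j₂±m₂, J±M) = (1,0,1,2,2,2)
P² = 2
sum k=0..0:
  [0] +1/2 = 1/2
S = 1/2
C² = P²·S² = 1/2 ; C = +0.707107

+√(1/2) = +0.707107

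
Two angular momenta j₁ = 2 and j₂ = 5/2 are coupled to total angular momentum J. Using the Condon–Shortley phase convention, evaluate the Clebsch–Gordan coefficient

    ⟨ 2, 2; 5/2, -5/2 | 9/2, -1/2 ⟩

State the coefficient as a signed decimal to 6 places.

+√(1/126) = +0.089087

j₁+j₂−J=0  J+j₁−j₂=4  J−j₁+j₂=5  j₁+j₂+J+1=10
(j₁±m₁, j₂±m₂, J±M) = (4,0,0,5,4,5)
P² = 460800/7
sum k=0..0:
  [0] +1/2880 = 1/2880
S = 1/2880
C² = P²·S² = 1/126 ; C = +0.089087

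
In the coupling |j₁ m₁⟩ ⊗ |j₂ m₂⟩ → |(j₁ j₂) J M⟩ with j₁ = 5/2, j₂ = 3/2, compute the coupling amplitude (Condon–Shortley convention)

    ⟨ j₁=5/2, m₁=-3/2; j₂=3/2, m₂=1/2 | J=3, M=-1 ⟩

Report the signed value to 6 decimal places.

j₁+j₂−J=1  J+j₁−j₂=4  J−j₁+j₂=2  j₁+j₂+J+1=8
(j₁±m₁, j₂±m₂, J±M) = (1,4,2,1,2,4)
P² = 96/5
sum k=0..1:
  [0] +1/48 = 1/48
  [1] −1/6 = -1/6
S = -7/48
C² = P²·S² = 49/120 ; C = -0.639010

-0.639010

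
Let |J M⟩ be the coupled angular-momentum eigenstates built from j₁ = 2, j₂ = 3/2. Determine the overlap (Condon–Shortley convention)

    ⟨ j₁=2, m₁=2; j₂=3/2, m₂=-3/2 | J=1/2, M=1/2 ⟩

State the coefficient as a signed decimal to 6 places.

triangle: 3!·1!·0!/5! = 6/120
(j±m)!: 4!·0!·0!·3!·1!·0! = 144
prefactor² = (2J+1)·Δ·N² = 72/5
  k=0: +1/(0!·3!·0!·0!·1!·0!) = 1/6
Σ = 1/6  ⇒  CG² = 72/5·1/6² = 2/5
CG = +√(2/5) = +0.632456

+√(2/5) ≈ +0.632456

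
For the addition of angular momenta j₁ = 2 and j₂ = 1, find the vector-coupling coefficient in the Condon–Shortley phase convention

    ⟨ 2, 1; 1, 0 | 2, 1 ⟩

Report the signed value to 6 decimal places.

j₁+j₂−J=1  J+j₁−j₂=3  J−j₁+j₂=1  j₁+j₂+J+1=6
(j₁±m₁, j₂±m₂, J±M) = (3,1,1,1,3,1)
P² = 3/2
sum k=0..1:
  [0] +1/2 = 1/2
  [1] −1/6 = -1/6
S = 1/3
C² = P²·S² = 1/6 ; C = +0.408248

+√(1/6) = +0.408248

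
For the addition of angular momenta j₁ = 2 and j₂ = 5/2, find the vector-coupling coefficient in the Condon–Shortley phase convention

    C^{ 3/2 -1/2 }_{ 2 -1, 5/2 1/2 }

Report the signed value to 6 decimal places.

+0.487950  (= +√(5/21))

√[4·3!1!2!/7! · 1!3!3!2!1!2!] = √(48/35)
  +(−1)^2/∏(2,1,1,1,0,1)! = 1/2  (running 1/2)
  +(−1)^3/∏(3,0,0,0,1,2)! = -1/12  (running 5/12)
⟨..|..⟩ = √(48/35)·(5/12) = +0.487950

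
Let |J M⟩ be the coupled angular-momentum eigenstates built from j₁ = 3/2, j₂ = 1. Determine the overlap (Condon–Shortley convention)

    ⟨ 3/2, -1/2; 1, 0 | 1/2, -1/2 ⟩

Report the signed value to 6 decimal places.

-0.577350  (= −√(1/3))

√[2·2!1!0!/4! · 1!2!1!1!0!1!] = √(1/3)
  +(−1)^1/∏(1,1,1,0,0,0)! = -1  (running -1)
⟨..|..⟩ = √(1/3)·(-1) = -0.577350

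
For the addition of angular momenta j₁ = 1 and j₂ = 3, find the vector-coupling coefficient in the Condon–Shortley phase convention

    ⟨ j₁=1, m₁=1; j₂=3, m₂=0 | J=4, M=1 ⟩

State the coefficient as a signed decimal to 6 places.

triangle: 0!·2!·6!/9! = 1440/362880
(j±m)!: 2!·0!·3!·3!·5!·3! = 51840
prefactor² = (2J+1)·Δ·N² = 12960/7
  k=0: +1/(0!·0!·0!·3!·2!·3!) = 1/72
Σ = 1/72  ⇒  CG² = 12960/7·1/72² = 5/14
CG = +√(5/14) = +0.597614

+0.597614  (= +√(5/14))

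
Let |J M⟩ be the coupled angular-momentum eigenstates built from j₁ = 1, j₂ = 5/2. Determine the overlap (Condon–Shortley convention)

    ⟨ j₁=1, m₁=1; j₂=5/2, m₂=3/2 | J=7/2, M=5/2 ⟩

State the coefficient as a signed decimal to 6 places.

+√(5/7) = +0.845154

j₁+j₂−J=0  J+j₁−j₂=2  J−j₁+j₂=5  j₁+j₂+J+1=8
(j₁±m₁, j₂±m₂, J±M) = (2,0,4,1,6,1)
P² = 11520/7
sum k=0..0:
  [0] +1/48 = 1/48
S = 1/48
C² = P²·S² = 5/7 ; C = +0.845154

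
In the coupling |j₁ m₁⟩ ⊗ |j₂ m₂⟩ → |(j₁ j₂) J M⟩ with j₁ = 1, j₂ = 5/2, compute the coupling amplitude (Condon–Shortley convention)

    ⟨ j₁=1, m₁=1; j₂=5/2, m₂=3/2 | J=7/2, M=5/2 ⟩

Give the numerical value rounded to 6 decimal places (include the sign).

+0.845154  (= +√(5/7))

√[8·0!2!5!/8! · 2!0!4!1!6!1!] = √(11520/7)
  +(−1)^0/∏(0,0,0,4,2,1)! = 1/48  (running 1/48)
⟨..|..⟩ = √(11520/7)·(1/48) = +0.845154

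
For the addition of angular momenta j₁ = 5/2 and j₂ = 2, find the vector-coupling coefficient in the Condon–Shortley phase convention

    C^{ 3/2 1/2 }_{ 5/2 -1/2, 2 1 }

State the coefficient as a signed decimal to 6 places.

j₁+j₂−J=3  J+j₁−j₂=2  J−j₁+j₂=1  j₁+j₂+J+1=7
(j₁±m₁, j₂±m₂, J±M) = (2,3,3,1,2,1)
P² = 48/35
sum k=2..3:
  [2] +1/2 = 1/2
  [3] −1/12 = -1/12
S = 5/12
C² = P²·S² = 5/21 ; C = +0.487950

+0.487950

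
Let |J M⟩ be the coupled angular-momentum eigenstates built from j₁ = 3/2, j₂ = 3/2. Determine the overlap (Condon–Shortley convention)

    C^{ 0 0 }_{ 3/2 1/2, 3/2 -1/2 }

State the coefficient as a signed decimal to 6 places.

−√(1/4) = -0.500000

triangle: 3!·0!·0!/4! = 6/24
(j±m)!: 2!·1!·1!·2!·0!·0! = 4
prefactor² = (2J+1)·Δ·N² = 1
  k=1: −1/(1!·2!·0!·0!·0!·0!) = -1/2
Σ = -1/2  ⇒  CG² = 1·(-1/2)² = 1/4
CG = −√(1/4) = -0.500000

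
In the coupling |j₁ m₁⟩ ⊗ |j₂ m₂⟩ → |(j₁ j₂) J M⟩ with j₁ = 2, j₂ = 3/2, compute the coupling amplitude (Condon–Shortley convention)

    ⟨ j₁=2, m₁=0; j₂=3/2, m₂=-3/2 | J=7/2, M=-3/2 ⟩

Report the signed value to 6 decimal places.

+0.534522  (= +√(2/7))

j₁+j₂−J=0  J+j₁−j₂=4  J−j₁+j₂=3  j₁+j₂+J+1=8
(j₁±m₁, j₂±m₂, J±M) = (2,2,0,3,2,5)
P² = 1152/7
sum k=0..0:
  [0] +1/24 = 1/24
S = 1/24
C² = P²·S² = 2/7 ; C = +0.534522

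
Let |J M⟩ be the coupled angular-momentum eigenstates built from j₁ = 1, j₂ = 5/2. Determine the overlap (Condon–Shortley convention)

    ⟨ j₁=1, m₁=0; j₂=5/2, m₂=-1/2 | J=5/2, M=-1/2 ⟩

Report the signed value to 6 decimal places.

+0.169031  (= +√(1/35))

√[6·1!1!4!/7! · 1!1!2!3!2!3!] = √(144/35)
  +(−1)^0/∏(0,1,1,2,0,2)! = 1/4  (running 1/4)
  +(−1)^1/∏(1,0,0,1,1,3)! = -1/6  (running 1/12)
⟨..|..⟩ = √(144/35)·(1/12) = +0.169031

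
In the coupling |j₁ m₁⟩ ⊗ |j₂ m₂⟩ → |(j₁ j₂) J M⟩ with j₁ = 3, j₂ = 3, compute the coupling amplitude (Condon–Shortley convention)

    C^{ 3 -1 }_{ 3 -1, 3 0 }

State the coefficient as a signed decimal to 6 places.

+0.408248  (= +√(1/6))

√[7·3!3!3!/10! · 2!4!3!3!2!4!] = √(864/25)
  +(−1)^1/∏(1,2,3,2,0,1)! = -1/24  (running -1/24)
  +(−1)^2/∏(2,1,2,1,1,2)! = 1/8  (running 1/12)
  +(−1)^3/∏(3,0,1,0,2,3)! = -1/72  (running 5/72)
⟨..|..⟩ = √(864/25)·(5/72) = +0.408248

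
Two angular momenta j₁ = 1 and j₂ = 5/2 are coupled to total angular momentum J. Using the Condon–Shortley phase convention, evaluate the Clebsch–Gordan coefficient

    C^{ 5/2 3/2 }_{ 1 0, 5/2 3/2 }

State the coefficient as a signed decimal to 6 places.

−√(9/35) = -0.507093

√[6·1!1!4!/7! · 1!1!4!1!4!1!] = √(576/35)
  +(−1)^0/∏(0,1,1,4,0,0)! = 1/24  (running 1/24)
  +(−1)^1/∏(1,0,0,3,1,1)! = -1/6  (running -1/8)
⟨..|..⟩ = √(576/35)·(-1/8) = -0.507093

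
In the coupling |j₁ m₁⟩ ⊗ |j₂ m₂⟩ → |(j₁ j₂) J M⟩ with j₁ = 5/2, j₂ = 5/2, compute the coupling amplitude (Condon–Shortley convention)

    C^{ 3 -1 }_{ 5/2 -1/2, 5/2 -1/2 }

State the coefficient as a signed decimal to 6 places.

−√(4/15) = -0.516398

j₁+j₂−J=2  J+j₁−j₂=3  J−j₁+j₂=3  j₁+j₂+J+1=9
(j₁±m₁, j₂±m₂, J±M) = (2,3,2,3,2,4)
P² = 48/5
sum k=0..2:
  [0] +1/24 = 1/24
  [1] −1/4 = -1/4
  [2] +1/24 = 1/24
S = -1/6
C² = P²·S² = 4/15 ; C = -0.516398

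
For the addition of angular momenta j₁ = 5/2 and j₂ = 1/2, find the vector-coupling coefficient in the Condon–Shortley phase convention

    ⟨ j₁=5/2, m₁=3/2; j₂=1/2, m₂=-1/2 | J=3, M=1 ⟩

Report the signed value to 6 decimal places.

+0.577350

√[7·0!5!1!/7! · 4!1!0!1!4!2!] = √(192)
  +(−1)^0/∏(0,0,1,0,4,1)! = 1/24  (running 1/24)
⟨..|..⟩ = √(192)·(1/24) = +0.577350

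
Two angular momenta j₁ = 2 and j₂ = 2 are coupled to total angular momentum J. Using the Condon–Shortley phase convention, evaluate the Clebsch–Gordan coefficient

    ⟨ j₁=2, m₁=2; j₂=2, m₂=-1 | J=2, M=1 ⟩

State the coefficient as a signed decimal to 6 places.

j₁+j₂−J=2  J+j₁−j₂=2  J−j₁+j₂=2  j₁+j₂+J+1=7
(j₁±m₁, j₂±m₂, J±M) = (4,0,1,3,3,1)
P² = 48/7
sum k=0..0:
  [0] +1/4 = 1/4
S = 1/4
C² = P²·S² = 3/7 ; C = +0.654654

+0.654654  (= +√(3/7))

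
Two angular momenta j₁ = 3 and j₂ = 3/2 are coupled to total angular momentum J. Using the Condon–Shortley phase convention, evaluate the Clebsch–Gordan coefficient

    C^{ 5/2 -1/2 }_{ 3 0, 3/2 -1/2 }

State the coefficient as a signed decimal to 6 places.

−√(6/35) = -0.414039

√[6·2!4!1!/8! · 3!3!1!2!2!3!] = √(216/35)
  +(−1)^0/∏(0,2,3,1,1,0)! = 1/12  (running 1/12)
  +(−1)^1/∏(1,1,2,0,2,1)! = -1/4  (running -1/6)
⟨..|..⟩ = √(216/35)·(-1/6) = -0.414039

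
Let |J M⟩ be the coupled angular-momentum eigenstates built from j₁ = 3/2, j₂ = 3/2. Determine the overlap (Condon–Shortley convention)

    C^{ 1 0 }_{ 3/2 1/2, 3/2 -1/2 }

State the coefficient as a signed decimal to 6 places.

j₁+j₂−J=2  J+j₁−j₂=1  J−j₁+j₂=1  j₁+j₂+J+1=5
(j₁±m₁, j₂±m₂, J±M) = (2,1,1,2,1,1)
P² = 1/5
sum k=0..1:
  [0] +1/2 = 1/2
  [1] −1/1 = -1
S = -1/2
C² = P²·S² = 1/20 ; C = -0.223607

-0.223607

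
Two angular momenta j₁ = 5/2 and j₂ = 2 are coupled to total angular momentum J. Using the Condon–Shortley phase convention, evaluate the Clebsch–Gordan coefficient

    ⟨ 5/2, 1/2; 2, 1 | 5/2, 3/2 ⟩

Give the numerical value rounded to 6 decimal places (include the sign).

−√(6/35) ≈ -0.414039

j₁+j₂−J=2  J+j₁−j₂=3  J−j₁+j₂=2  j₁+j₂+J+1=8
(j₁±m₁, j₂±m₂, J±M) = (3,2,3,1,4,1)
P² = 216/35
sum k=1..2:
  [1] −1/4 = -1/4
  [2] +1/12 = 1/12
S = -1/6
C² = P²·S² = 6/35 ; C = -0.414039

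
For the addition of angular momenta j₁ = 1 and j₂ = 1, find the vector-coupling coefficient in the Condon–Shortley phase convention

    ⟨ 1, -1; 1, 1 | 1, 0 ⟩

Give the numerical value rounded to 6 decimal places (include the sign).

triangle: 1!×1!×1!/4! = 1/24
(j±m)!: 0!×2!×2!×0!×1!×1! = 4
prefactor² = (2J+1)×Δ×N² = 1/2
  k=1: −1/(1!×0!×1!×1!×0!×0!) = -1
Σ = -1  ⇒  CG² = 1/2×(-1)² = 1/2
CG = −√(1/2) = -0.707107

−√(1/2) = -0.707107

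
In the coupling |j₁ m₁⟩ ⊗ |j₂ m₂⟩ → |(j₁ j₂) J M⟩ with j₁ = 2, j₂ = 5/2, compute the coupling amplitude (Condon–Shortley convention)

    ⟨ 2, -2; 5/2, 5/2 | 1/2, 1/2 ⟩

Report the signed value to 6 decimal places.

j₁+j₂−J=4  J+j₁−j₂=0  J−j₁+j₂=1  j₁+j₂+J+1=6
(j₁±m₁, j₂±m₂, J±M) = (0,4,5,0,1,0)
P² = 192
sum k=4..4:
  [4] +1/24 = 1/24
S = 1/24
C² = P²·S² = 1/3 ; C = +0.577350

+0.577350  (= +√(1/3))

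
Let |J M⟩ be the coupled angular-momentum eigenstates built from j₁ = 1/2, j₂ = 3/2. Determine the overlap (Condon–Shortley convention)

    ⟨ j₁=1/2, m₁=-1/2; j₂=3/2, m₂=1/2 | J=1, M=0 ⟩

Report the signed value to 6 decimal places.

−√(1/2) = -0.707107

√[3·1!0!2!/4! · 0!1!2!1!1!1!] = √(1/2)
  +(−1)^1/∏(1,0,0,1,0,1)! = -1  (running -1)
⟨..|..⟩ = √(1/2)·(-1) = -0.707107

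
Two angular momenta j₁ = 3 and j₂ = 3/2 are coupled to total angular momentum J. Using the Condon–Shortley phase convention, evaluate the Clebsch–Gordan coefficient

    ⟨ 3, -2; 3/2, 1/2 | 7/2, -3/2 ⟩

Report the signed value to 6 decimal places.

√[8·1!5!2!/9! · 1!5!2!1!2!5!] = √(6400/21)
  +(−1)^0/∏(0,1,5,2,0,0)! = 1/240  (running 1/240)
  +(−1)^1/∏(1,0,4,1,1,1)! = -1/24  (running -3/80)
⟨..|..⟩ = √(6400/21)·(-3/80) = -0.654654

−√(3/7) ≈ -0.654654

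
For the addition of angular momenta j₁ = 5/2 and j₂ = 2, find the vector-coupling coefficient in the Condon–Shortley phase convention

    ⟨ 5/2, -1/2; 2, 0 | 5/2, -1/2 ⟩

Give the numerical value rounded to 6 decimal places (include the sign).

j₁+j₂−J=2  J+j₁−j₂=3  J−j₁+j₂=2  j₁+j₂+J+1=8
(j₁±m₁, j₂±m₂, J±M) = (2,3,2,2,2,3)
P² = 72/35
sum k=0..2:
  [0] +1/24 = 1/24
  [1] −1/2 = -1/2
  [2] +1/8 = 1/8
S = -1/3
C² = P²·S² = 8/35 ; C = -0.478091

-0.478091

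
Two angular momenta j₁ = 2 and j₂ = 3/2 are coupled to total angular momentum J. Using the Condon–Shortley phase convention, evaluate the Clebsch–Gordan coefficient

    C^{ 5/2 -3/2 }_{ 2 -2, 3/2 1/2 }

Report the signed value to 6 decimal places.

−√(16/35) = -0.676123

j₁+j₂−J=1  J+j₁−j₂=3  J−j₁+j₂=2  j₁+j₂+J+1=7
(j₁±m₁, j₂±m₂, J±M) = (0,4,2,1,1,4)
P² = 576/35
sum k=1..1:
  [1] −1/6 = -1/6
S = -1/6
C² = P²·S² = 16/35 ; C = -0.676123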